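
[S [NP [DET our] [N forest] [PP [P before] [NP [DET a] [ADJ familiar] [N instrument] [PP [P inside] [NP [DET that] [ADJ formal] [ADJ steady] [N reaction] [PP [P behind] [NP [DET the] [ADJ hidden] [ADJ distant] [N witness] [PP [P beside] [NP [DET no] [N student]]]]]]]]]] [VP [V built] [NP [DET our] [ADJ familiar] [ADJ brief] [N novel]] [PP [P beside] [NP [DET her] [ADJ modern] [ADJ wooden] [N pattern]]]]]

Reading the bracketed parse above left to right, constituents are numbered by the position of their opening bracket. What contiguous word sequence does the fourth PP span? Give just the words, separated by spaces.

Opening `[PP` markers occur at word positions 3, 7, 12, 17, 25; the fourth of these opens the constituent [PP beside no student].

beside no student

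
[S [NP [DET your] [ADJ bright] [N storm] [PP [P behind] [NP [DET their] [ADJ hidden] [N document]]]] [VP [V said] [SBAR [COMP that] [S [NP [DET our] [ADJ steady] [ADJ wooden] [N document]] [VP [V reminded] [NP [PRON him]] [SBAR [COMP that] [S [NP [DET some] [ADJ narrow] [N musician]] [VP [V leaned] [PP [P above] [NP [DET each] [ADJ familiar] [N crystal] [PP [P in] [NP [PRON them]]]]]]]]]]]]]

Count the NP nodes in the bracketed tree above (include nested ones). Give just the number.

7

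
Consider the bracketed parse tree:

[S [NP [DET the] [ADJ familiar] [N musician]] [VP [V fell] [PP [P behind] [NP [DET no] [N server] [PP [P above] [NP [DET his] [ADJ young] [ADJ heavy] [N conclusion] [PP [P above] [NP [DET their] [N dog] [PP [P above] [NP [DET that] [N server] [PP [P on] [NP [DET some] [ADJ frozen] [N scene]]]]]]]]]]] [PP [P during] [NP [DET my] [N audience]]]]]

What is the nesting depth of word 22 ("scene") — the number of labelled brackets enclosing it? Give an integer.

13

The word sits inside N, which is inside NP, inside PP, inside NP, inside PP, inside NP, inside PP, inside NP, inside PP, inside NP, inside PP, inside VP, inside S — 13 brackets in all.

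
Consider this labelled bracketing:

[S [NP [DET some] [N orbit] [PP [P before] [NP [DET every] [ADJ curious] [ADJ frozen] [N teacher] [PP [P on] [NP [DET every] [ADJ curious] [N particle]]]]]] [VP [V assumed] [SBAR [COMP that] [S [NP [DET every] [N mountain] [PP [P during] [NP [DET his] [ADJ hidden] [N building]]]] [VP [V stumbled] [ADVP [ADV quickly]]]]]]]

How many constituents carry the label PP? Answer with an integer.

Listing each PP by its span: [PP before every curious frozen teacher on every curious particle]; [PP on every curious particle]; [PP during his hidden building] — that makes 3.

3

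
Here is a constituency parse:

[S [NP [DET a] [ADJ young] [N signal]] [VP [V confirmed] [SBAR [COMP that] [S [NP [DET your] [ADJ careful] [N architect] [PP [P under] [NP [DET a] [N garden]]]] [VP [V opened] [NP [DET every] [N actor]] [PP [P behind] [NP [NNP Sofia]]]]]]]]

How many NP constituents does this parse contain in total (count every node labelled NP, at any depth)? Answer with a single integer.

5

The NP constituents are: [NP a young signal]; [NP your careful architect under a garden]; [NP a garden]; [NP every actor]; [NP Sofia]. Total: 5.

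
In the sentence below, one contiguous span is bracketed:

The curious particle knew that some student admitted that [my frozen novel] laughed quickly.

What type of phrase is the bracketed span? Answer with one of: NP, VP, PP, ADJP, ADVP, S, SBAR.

NP

The bracketed span "my frozen novel" is headed by "novel", making it a noun phrase (NP).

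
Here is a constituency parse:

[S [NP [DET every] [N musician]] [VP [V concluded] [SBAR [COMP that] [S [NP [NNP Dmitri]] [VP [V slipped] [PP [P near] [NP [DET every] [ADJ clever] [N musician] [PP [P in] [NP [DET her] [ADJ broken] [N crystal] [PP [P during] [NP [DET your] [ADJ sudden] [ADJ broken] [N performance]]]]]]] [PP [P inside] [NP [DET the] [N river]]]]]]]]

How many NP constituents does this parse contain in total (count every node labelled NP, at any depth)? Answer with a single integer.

6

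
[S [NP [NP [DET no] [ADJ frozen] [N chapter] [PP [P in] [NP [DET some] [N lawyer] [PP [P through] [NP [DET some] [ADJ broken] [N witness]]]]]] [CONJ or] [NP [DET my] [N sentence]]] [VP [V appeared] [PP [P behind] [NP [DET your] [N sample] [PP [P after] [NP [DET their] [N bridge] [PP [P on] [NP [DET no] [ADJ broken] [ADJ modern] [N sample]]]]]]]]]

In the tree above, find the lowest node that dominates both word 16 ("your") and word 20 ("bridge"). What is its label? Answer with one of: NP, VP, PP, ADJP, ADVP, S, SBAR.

NP

Word 16 lies under S → VP → PP → NP → DET; word 20 lies under S → VP → PP → NP → PP → NP → N. The lowest shared node is the NP.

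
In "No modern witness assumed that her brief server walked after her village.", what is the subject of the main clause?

In the main clause the verb is "assumed"; the NP preceding it, "no modern witness", is the subject.

no modern witness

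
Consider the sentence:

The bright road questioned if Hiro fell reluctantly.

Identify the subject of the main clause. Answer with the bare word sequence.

the bright road

The subject of the main clause is the NP immediately before the verb "questioned": "the bright road".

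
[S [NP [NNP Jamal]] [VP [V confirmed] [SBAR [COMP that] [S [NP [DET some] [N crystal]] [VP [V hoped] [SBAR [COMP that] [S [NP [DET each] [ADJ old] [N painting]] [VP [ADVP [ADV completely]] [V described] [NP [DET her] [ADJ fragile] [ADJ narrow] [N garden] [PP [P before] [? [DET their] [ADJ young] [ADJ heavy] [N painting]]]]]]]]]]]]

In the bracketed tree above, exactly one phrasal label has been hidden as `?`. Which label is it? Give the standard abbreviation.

Looking at what the `?` directly dominates — DET 'their', ADJ 'young', ADJ 'heavy', N 'painting' — this is a noun phrase (NP).

NP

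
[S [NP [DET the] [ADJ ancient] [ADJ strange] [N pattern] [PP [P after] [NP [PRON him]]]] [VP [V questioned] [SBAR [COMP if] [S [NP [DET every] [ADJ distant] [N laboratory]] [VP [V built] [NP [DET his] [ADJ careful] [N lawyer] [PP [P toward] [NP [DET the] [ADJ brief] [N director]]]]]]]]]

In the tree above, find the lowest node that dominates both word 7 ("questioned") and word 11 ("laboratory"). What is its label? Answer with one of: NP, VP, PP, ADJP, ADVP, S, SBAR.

VP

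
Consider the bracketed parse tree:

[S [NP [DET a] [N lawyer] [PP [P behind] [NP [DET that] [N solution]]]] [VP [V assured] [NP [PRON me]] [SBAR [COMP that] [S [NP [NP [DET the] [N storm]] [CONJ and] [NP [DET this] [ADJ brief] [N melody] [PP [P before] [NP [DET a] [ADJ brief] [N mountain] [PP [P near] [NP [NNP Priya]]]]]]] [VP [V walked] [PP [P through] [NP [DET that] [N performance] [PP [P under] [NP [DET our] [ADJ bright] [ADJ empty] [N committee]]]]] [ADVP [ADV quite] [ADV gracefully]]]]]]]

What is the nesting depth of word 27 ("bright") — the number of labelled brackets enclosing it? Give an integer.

10

Path from the root down to the word: S → VP → SBAR → S → VP → PP → NP → PP → NP → ADJ. That is 10 enclosing brackets.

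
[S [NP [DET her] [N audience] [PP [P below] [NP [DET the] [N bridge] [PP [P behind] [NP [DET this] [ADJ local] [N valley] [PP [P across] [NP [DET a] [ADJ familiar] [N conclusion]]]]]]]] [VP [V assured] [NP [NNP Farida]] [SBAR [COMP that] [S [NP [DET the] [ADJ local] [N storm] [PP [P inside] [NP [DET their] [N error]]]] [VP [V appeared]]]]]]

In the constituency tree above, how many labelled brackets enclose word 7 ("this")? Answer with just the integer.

7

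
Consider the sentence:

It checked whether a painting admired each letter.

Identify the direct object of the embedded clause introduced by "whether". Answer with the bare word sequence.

each letter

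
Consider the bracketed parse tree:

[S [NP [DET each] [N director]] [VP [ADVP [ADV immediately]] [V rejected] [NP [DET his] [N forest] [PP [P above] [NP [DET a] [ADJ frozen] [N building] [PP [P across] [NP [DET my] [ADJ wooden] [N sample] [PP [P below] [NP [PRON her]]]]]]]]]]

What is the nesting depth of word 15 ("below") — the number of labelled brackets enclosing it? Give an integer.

The word sits inside P, which is inside PP, inside NP, inside PP, inside NP, inside PP, inside NP, inside VP, inside S — 9 brackets in all.

9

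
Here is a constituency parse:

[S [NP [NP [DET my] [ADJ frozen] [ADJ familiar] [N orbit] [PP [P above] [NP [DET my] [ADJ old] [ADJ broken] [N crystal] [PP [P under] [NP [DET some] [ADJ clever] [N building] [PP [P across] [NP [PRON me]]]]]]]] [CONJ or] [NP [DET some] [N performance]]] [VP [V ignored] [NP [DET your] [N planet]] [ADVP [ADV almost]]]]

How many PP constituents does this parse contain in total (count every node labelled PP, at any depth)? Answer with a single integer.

3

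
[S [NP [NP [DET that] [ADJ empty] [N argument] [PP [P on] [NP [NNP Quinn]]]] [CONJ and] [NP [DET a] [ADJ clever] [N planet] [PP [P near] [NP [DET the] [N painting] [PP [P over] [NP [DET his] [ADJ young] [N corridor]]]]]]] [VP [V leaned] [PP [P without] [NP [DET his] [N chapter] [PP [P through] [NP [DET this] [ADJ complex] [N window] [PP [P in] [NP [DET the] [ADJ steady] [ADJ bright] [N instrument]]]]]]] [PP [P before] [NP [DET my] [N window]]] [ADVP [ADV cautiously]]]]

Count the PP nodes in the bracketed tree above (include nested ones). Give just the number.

7

The PP constituents are: [PP on Quinn]; [PP near the painting over his young corridor]; [PP over his young corridor]; [PP without his chapter through this complex window in the steady bright instrument]; [PP through this complex window in the steady bright instrument]; [PP in the steady bright instrument] …. Total: 7.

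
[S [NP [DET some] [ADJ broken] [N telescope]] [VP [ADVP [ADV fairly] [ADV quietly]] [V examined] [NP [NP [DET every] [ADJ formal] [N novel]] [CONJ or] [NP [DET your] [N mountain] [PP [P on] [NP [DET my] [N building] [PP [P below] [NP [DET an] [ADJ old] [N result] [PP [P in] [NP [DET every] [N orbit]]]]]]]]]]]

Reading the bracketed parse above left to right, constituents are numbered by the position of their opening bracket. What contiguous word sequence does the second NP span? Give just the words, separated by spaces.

every formal novel or your mountain on my building below an old result in every orbit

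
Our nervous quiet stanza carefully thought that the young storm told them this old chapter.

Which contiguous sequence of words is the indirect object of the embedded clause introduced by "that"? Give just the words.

"told" heads the VP of the embedded clause introduced by "that", and "them" is its indirect object.

them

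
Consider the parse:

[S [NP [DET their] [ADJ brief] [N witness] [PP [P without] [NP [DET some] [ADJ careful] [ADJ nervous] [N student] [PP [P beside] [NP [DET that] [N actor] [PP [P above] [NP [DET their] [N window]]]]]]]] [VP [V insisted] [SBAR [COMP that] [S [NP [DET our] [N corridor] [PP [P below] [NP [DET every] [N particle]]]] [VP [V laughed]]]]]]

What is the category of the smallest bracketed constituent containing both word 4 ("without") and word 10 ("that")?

Word 4 lies under S → NP → PP → P; word 10 lies under S → NP → PP → NP → PP → NP → DET. The lowest shared node is the PP.

PP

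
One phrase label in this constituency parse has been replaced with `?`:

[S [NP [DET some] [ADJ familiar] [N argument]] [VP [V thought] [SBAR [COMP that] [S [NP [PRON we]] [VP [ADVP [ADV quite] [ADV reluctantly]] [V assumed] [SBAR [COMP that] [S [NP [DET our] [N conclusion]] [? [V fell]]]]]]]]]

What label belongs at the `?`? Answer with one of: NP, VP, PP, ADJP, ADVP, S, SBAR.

VP

A constituent whose immediate children are V 'fell' is a verb phrase: VP.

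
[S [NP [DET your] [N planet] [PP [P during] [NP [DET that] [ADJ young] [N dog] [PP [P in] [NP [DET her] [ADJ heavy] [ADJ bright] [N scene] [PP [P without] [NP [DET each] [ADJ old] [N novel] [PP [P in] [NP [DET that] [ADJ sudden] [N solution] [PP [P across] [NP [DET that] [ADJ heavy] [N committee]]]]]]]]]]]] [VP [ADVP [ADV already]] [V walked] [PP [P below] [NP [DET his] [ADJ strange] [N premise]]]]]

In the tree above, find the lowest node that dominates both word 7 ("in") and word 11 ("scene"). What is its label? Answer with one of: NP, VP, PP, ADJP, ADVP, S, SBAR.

Word 7 lies under S → NP → PP → NP → PP → P; word 11 lies under S → NP → PP → NP → PP → NP → N. The lowest shared node is the PP.

PP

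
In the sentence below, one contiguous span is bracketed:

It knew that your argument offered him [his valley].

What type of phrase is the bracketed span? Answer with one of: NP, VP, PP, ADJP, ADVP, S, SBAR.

NP

"valley" is the head of the bracketed span, so the span is a noun phrase: NP.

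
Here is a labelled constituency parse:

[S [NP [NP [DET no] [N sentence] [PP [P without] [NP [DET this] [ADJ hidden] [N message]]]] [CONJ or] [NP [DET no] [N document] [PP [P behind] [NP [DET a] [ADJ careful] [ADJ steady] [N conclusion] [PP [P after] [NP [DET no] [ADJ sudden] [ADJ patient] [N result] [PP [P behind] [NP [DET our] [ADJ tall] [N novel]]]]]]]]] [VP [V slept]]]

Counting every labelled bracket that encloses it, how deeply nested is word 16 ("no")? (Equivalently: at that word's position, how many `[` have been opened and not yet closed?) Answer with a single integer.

The word sits inside DET, which is inside NP, inside PP, inside NP, inside PP, inside NP, inside NP, inside S — 8 brackets in all.

8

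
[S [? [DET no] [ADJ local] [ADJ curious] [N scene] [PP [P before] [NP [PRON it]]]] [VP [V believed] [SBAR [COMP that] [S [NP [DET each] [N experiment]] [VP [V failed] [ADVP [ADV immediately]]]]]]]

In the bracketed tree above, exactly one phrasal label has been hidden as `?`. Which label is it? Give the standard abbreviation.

NP

Looking at what the `?` directly dominates — DET 'no', ADJ 'local', ADJ 'curious', N 'scene', PP — this is a noun phrase (NP).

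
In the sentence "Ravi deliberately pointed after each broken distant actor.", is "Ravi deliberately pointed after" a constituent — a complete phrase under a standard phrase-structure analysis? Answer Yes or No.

The smallest constituent containing the whole sequence is the clause [S Ravi deliberately pointed after each broken distant actor], but the sequence is only part of it — it straddles the boundary between noun phrase "Ravi" and verb phrase "deliberately pointed after each broken distant actor".

No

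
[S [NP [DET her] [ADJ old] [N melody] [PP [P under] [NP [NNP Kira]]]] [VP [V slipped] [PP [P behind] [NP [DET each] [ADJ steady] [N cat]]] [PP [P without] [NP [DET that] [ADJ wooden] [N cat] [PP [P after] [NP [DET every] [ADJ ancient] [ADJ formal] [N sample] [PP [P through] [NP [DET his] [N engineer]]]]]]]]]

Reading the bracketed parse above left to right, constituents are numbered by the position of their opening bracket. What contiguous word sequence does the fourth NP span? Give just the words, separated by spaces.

that wooden cat after every ancient formal sample through his engineer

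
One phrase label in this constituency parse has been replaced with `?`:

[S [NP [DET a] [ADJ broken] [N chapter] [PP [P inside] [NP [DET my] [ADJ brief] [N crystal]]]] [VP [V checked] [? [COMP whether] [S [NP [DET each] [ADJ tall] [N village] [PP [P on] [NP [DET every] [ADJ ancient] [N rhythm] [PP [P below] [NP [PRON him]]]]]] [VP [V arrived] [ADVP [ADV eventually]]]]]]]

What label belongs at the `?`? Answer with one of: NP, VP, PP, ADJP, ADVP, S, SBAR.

Looking at what the `?` directly dominates — COMP 'whether', S — this is a subordinate clause (SBAR).

SBAR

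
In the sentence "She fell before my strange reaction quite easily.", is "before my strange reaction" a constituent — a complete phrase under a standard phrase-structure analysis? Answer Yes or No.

Yes

These words form the whole prepositional phrase headed by "before", so yes — one constituent.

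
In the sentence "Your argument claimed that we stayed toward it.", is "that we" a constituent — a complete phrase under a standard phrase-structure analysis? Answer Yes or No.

"that" belongs to the complementizer "that" while "we" belongs to the clause "we stayed toward it"; a span that runs across that boundary is not a single phrase.

No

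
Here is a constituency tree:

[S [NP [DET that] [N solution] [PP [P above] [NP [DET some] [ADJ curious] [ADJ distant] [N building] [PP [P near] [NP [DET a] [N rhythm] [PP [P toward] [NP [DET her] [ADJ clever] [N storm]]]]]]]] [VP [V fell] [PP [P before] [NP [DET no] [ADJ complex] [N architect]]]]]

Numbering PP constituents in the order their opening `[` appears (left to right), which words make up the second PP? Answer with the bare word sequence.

near a rhythm toward her clever storm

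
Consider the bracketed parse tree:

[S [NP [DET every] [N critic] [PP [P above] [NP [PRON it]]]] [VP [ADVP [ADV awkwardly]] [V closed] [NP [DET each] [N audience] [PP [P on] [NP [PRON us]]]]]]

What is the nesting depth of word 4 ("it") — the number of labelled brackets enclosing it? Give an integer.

The word sits inside PRON, which is inside NP, inside PP, inside NP, inside S — 5 brackets in all.

5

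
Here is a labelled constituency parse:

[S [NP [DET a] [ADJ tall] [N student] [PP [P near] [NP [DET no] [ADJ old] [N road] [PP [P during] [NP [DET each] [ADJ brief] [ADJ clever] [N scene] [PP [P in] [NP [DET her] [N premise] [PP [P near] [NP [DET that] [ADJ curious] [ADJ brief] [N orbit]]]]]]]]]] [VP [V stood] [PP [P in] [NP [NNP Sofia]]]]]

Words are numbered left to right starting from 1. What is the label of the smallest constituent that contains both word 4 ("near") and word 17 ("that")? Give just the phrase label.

The smallest bracket enclosing both words is [PP near no old road during each brief clever scene in her premise near that curious brief orbit], so the label is PP.

PP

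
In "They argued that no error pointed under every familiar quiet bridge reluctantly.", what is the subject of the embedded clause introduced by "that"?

no error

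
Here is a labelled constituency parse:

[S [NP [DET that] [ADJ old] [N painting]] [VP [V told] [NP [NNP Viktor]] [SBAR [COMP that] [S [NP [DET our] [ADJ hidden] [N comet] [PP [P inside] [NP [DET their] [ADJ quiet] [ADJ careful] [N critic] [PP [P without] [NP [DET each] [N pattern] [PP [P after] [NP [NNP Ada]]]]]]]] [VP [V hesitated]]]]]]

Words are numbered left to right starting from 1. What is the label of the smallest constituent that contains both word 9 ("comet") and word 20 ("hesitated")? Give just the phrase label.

Word 9 lies under S → VP → SBAR → S → NP → N; word 20 lies under S → VP → SBAR → S → VP → V. The lowest shared node is the S.

S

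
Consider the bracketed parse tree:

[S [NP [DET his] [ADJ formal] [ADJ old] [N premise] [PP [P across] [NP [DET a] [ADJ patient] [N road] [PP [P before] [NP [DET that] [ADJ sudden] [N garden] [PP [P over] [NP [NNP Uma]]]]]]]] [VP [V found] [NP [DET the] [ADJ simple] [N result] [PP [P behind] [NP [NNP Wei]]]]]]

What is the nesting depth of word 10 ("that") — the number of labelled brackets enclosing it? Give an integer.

7

Counting open brackets not yet closed at "that": [S [NP [PP [NP [PP [NP [DET = 7.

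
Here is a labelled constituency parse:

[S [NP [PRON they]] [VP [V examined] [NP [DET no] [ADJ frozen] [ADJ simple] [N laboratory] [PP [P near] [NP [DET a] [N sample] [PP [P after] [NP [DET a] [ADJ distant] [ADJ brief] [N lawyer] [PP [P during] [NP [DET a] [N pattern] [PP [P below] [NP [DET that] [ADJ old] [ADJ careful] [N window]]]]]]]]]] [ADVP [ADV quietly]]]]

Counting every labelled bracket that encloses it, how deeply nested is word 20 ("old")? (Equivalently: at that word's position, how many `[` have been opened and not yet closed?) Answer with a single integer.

12

Counting open brackets not yet closed at "old": [S [VP [NP [PP [NP [PP [NP [PP [NP [PP [NP [ADJ = 12.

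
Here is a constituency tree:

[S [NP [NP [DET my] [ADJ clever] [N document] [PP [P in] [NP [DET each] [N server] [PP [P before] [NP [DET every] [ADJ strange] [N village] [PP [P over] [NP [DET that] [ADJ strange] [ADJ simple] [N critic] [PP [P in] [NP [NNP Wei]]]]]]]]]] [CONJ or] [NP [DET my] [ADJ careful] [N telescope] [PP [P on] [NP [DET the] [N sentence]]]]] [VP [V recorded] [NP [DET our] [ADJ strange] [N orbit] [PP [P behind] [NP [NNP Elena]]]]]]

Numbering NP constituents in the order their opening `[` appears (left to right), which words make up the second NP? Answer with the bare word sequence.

The NP opening brackets appear, in order, over: "my clever document in each server before every strange village over that strange simple critic in Wei or my careful telescope on the sentence"; "my clever document in each server before every strange village over that strange simple critic in Wei"; "each server before every strange village over that strange simple critic in Wei"; "every strange village over that strange simple critic in Wei"; "that strange simple critic in Wei"; "Wei"; "my careful telescope on the sentence"; "the sentence"; "our strange orbit behind Elena"; "Elena". The second one spans "my clever document in each server before every strange village over that strange simple critic in Wei".

my clever document in each server before every strange village over that strange simple critic in Wei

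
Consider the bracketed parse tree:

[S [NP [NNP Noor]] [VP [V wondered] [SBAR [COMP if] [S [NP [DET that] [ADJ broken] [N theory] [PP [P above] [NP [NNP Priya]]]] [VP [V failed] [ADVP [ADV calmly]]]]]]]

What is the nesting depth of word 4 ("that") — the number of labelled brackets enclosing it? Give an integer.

6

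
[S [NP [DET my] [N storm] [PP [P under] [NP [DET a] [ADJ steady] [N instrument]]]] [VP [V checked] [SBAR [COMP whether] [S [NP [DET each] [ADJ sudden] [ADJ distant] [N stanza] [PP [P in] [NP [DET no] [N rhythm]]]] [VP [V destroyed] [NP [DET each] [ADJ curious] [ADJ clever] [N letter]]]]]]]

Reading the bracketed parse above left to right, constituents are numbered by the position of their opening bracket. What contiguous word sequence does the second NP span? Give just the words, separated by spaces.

a steady instrument

The NP opening brackets appear, in order, over: "my storm under a steady instrument"; "a steady instrument"; "each sudden distant stanza in no rhythm"; "no rhythm"; "each curious clever letter". The second one spans "a steady instrument".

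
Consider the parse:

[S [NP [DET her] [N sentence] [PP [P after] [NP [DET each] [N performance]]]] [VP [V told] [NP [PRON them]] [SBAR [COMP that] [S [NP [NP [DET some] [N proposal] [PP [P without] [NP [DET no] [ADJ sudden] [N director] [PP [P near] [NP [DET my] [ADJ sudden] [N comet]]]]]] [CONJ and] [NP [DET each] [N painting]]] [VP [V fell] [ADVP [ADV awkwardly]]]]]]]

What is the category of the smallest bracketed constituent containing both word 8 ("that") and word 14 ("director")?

SBAR

The smallest bracket enclosing both words is [SBAR that some proposal without no sudden director near my sudden comet and each painting fell awkwardly], so the label is SBAR.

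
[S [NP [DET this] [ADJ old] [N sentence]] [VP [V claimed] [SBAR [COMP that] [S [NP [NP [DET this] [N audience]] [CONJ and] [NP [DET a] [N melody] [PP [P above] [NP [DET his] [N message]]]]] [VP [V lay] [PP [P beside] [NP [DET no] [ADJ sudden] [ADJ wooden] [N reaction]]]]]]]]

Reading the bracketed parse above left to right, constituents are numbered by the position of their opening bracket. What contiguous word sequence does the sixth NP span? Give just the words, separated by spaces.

no sudden wooden reaction

The NP opening brackets appear, in order, over: "this old sentence"; "this audience and a melody above his message"; "this audience"; "a melody above his message"; "his message"; "no sudden wooden reaction". The sixth one spans "no sudden wooden reaction".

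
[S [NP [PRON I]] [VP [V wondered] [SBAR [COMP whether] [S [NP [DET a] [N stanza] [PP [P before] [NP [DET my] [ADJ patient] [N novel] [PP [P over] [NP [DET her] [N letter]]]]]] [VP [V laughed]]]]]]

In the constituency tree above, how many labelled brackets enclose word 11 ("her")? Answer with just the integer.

Path from the root down to the word: S → VP → SBAR → S → NP → PP → NP → PP → NP → DET. That is 10 enclosing brackets.

10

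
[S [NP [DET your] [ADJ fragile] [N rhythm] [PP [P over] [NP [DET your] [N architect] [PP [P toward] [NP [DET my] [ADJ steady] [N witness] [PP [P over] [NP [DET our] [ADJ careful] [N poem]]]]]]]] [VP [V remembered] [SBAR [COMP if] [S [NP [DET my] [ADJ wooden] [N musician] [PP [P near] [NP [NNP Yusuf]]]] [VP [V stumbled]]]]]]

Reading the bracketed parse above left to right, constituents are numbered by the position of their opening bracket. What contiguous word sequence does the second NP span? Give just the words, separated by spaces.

your architect toward my steady witness over our careful poem

The NP opening brackets appear, in order, over: "your fragile rhythm over your architect toward my steady witness over our careful poem"; "your architect toward my steady witness over our careful poem"; "my steady witness over our careful poem"; "our careful poem"; "my wooden musician near Yusuf"; "Yusuf". The second one spans "your architect toward my steady witness over our careful poem".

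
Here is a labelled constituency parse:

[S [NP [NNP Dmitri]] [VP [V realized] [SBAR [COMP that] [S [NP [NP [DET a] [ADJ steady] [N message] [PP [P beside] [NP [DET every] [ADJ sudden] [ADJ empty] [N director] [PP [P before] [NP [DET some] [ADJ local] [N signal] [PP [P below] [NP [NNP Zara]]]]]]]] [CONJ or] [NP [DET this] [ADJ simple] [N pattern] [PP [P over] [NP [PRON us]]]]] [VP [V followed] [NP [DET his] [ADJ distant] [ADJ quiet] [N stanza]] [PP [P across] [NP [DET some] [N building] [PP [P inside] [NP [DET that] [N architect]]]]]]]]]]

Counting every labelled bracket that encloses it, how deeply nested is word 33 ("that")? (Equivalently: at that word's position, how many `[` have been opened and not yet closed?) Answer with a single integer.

10

The word sits inside DET, which is inside NP, inside PP, inside NP, inside PP, inside VP, inside S, inside SBAR, inside VP, inside S — 10 brackets in all.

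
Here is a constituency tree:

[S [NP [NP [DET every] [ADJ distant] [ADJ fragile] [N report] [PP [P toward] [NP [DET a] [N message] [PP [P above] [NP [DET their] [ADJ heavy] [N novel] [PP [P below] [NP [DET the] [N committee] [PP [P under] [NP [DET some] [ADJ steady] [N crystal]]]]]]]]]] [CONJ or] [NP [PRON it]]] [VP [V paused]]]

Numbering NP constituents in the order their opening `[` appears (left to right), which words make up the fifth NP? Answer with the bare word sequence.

the committee under some steady crystal

The NP opening brackets appear, in order, over: "every distant fragile report toward a message above their heavy novel below the committee under some steady crystal or it"; "every distant fragile report toward a message above their heavy novel below the committee under some steady crystal"; "a message above their heavy novel below the committee under some steady crystal"; "their heavy novel below the committee under some steady crystal"; "the committee under some steady crystal"; "some steady crystal"; "it". The fifth one spans "the committee under some steady crystal".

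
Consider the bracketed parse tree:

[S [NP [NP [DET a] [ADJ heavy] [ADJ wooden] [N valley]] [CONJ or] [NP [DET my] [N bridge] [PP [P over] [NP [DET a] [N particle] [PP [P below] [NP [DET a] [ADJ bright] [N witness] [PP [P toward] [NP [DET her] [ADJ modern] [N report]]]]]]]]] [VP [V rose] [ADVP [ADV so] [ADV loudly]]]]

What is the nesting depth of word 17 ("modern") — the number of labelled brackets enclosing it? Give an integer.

10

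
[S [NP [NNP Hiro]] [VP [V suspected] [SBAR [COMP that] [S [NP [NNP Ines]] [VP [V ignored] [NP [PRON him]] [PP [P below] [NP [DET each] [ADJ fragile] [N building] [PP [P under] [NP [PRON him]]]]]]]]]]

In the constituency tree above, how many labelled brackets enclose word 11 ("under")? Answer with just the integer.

9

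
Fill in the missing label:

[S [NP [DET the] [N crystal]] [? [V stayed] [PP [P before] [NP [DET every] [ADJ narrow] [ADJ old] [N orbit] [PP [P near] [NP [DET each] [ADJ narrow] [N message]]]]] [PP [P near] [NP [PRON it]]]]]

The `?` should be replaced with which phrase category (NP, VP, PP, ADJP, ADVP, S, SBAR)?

The `?` node immediately contains: V 'stayed', PP, PP. That is the internal structure of a verb phrase, so the label is VP.

VP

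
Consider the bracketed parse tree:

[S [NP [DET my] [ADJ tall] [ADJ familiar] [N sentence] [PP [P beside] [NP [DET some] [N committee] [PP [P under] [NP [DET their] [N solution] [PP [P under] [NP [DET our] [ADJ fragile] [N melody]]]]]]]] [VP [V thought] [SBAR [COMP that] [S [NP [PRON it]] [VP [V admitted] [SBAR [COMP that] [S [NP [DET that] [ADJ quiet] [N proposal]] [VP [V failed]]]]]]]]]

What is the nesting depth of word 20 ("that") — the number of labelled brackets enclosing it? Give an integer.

9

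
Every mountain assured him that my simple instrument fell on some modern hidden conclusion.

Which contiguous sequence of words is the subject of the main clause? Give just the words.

"every mountain" is the NP that combines with the VP headed by "assured" to form the main clause — the subject.

every mountain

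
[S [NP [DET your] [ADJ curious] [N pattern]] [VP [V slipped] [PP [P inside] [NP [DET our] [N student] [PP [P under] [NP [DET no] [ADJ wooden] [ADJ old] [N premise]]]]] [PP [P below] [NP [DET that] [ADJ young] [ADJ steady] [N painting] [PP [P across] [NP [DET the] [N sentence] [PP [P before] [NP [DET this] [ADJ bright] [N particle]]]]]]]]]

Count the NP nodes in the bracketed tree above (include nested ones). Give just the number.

6

The NP constituents are: [NP your curious pattern]; [NP our student under no wooden old premise]; [NP no wooden old premise]; [NP that young steady painting across the sentence before this bright particle]; [NP the sentence before this bright particle]; [NP this bright particle]. Total: 6.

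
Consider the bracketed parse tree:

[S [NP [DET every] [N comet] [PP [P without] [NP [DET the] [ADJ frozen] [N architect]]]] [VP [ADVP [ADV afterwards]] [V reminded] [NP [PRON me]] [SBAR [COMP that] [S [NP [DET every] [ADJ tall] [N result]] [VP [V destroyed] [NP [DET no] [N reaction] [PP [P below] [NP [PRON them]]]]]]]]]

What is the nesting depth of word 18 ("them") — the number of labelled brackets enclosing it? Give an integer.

9

Path from the root down to the word: S → VP → SBAR → S → VP → NP → PP → NP → PRON. That is 9 enclosing brackets.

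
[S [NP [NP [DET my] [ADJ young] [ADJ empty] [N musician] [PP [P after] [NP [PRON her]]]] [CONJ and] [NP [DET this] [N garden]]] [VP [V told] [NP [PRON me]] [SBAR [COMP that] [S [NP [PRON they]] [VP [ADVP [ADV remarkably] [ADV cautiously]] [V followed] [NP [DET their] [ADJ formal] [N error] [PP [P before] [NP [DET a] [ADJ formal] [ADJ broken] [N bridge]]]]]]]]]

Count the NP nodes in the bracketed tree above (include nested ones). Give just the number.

The NP constituents are: [NP my young empty musician after her and this garden]; [NP my young empty musician after her]; [NP her]; [NP this garden]; [NP me]; [NP they] …. Total: 8.

8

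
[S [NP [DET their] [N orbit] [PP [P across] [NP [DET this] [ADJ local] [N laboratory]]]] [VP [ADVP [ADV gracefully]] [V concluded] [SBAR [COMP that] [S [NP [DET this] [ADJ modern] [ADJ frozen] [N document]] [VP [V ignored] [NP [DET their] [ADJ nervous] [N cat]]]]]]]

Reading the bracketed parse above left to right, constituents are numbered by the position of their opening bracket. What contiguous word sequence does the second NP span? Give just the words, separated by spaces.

In left-to-right order the NP constituents are "their orbit across this local laboratory"; "this local laboratory"; "this modern frozen document"; "their nervous cat". Number 2 is "this local laboratory".

this local laboratory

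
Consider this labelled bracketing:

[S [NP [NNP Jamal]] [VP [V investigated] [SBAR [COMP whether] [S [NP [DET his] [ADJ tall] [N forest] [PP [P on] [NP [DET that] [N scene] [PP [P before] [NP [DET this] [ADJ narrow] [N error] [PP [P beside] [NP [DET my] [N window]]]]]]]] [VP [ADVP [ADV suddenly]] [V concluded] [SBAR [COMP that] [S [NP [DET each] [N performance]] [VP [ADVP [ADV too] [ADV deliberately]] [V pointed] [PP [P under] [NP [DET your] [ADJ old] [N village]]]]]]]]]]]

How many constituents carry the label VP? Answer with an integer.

The VP constituents are: [VP investigated whether his tall forest on that scene before this narrow error beside my window suddenly concluded that each performance too deliberately pointed under your old village]; [VP suddenly concluded that each performance too deliberately pointed under your old village]; [VP too deliberately pointed under your old village]. Total: 3.

3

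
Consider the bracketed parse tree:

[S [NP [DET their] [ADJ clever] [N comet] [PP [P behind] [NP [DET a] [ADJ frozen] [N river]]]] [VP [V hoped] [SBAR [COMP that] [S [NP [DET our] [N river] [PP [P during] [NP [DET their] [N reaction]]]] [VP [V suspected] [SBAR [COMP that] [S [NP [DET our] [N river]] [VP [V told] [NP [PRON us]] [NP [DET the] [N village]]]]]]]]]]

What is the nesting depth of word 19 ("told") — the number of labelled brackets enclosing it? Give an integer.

Path from the root down to the word: S → VP → SBAR → S → VP → SBAR → S → VP → V. That is 9 enclosing brackets.

9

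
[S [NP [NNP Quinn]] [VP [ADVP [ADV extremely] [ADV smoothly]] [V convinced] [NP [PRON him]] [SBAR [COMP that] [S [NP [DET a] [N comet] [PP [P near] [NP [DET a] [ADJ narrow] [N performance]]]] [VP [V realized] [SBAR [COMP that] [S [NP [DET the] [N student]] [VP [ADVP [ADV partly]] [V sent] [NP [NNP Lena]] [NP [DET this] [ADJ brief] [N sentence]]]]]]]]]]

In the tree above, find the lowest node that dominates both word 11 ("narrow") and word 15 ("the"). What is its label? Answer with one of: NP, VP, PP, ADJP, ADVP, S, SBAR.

S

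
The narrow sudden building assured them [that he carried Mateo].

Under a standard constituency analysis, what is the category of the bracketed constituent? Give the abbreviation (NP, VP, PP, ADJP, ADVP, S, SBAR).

SBAR

"that" is the head of the bracketed span, so the span is a subordinate clause: SBAR.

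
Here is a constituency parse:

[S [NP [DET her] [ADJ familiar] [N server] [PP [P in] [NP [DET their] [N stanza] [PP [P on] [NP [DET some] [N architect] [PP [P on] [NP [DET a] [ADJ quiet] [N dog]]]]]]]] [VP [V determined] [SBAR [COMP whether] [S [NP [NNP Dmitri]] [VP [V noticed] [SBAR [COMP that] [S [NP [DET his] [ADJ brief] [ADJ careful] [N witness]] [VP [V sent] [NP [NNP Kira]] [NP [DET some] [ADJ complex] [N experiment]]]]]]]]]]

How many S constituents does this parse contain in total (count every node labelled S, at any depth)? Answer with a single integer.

3

Scanning left to right, an opening `[S` appears at word positions 1, 16, 19 — 3 in total.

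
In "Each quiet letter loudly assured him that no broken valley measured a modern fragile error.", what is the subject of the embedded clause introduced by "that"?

no broken valley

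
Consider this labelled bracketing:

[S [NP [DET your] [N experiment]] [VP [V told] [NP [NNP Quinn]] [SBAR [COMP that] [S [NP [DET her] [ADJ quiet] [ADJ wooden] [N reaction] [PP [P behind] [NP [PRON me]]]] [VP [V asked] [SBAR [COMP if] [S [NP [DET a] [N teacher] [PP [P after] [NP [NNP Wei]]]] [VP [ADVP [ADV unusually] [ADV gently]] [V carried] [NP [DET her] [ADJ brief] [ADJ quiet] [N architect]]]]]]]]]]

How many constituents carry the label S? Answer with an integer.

The S constituents are: [S your experiment told Quinn that her quiet wooden reaction behind me asked if a teacher after Wei unusually gently carried her brief quiet architect]; [S her quiet wooden reaction behind me asked if a teacher after Wei unusually gently carried her brief quiet architect]; [S a teacher after Wei unusually gently carried her brief quiet architect]. Total: 3.

3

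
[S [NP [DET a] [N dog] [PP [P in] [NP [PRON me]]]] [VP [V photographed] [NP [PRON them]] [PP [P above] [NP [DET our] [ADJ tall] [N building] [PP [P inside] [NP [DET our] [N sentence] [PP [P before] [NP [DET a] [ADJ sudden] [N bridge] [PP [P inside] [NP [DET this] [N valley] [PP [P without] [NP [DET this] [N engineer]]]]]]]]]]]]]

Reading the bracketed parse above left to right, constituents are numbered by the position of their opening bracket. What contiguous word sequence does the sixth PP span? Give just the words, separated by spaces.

The PP opening brackets appear, in order, over: "in me"; "above our tall building inside our sentence before a sudden bridge inside this valley without this engineer"; "inside our sentence before a sudden bridge inside this valley without this engineer"; "before a sudden bridge inside this valley without this engineer"; "inside this valley without this engineer"; "without this engineer". The sixth one spans "without this engineer".

without this engineer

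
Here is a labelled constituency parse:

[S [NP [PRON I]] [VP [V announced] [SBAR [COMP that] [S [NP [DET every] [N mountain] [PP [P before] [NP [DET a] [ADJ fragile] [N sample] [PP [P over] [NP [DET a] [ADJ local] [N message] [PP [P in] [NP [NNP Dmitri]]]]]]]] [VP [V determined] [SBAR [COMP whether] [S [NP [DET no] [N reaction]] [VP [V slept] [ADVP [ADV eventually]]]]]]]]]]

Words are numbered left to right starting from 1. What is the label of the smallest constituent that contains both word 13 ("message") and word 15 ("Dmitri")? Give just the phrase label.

NP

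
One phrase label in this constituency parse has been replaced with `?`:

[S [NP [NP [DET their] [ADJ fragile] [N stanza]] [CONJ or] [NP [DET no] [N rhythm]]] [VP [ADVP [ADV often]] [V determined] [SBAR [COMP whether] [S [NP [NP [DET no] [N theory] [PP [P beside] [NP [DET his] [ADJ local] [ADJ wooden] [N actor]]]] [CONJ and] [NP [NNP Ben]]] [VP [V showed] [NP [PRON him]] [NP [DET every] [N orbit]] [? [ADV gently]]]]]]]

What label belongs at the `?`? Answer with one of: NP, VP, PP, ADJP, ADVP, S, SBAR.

The `?` node immediately contains: ADV 'gently'. That is the internal structure of an adverb phrase, so the label is ADVP.

ADVP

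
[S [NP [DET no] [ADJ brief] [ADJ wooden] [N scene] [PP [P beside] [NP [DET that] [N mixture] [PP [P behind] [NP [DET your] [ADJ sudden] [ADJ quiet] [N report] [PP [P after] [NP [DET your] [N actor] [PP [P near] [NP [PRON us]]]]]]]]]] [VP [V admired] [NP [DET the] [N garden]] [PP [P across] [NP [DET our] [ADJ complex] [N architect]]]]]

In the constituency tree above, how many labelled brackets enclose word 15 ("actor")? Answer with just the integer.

The word sits inside N, which is inside NP, inside PP, inside NP, inside PP, inside NP, inside PP, inside NP, inside S — 9 brackets in all.

9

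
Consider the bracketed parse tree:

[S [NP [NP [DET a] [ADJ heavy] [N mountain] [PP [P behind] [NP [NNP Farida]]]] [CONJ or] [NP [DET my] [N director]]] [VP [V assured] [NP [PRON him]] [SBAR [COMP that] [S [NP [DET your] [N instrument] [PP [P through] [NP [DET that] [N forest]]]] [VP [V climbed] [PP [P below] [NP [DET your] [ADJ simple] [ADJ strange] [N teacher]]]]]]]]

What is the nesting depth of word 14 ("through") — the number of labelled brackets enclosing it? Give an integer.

7

The word sits inside P, which is inside PP, inside NP, inside S, inside SBAR, inside VP, inside S — 7 brackets in all.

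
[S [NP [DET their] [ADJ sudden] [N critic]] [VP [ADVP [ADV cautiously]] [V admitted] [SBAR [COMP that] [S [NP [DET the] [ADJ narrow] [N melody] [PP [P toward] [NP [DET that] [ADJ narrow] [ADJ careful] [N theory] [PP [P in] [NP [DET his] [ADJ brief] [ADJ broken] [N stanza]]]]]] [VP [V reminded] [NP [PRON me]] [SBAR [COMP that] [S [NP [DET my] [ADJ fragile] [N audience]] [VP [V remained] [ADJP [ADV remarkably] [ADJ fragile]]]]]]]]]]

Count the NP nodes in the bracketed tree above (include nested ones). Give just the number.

6

Scanning left to right, an opening `[NP` appears at word positions 1, 7, 11, 16, 21, 23 — 6 in total.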